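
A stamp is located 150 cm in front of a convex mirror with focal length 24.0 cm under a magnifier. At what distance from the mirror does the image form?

For a convex mirror, f = -24.0 cm.
Mirror equation: 1/d_i = 1/f − 1/d_o = 1/(-24.00) − 1/(150) = -0.04167 − 0.006667 = -0.04833, so d_i = -20.7 cm.
The image is virtual, upright and reduced, behind the mirror.

20.7 cm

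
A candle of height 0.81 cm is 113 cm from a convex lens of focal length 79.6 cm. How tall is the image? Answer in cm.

1.93 cm

1/d_i = 1/f − 1/d_o = 1/(79.60) − 1/(113) = 0.003713, so d_i = 269.3 cm.
m = −d_i/d_o = -2.383.
|h_i| = |m|·h_o = 2.383 × 0.81 = 1.93 cm. The image is real, inverted and enlarged, on the far side of the lens.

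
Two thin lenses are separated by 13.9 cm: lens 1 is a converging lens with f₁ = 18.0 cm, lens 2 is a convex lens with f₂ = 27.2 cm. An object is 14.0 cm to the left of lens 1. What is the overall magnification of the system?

m = -2.46

Lens 1: 1/d_i1 = 1/(18.0) − 1/(14.0) = -0.01587, so d_i1 = -63.00 cm; m₁ = −d_i1/d_o1 = +4.500.
d_o2 = 13.9 − (-63.00) = 76.90 cm.
Lens 2: 1/d_i2 = 1/(27.2) − 1/(76.90) = 0.02376, so d_i2 = 42.09 cm; m₂ = −d_i2/d_o2 = -0.5473.
m = m₁·m₂ = (+4.500)(-0.5473) = -2.46.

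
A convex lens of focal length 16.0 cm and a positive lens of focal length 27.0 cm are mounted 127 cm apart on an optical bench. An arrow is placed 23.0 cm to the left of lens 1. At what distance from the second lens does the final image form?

42.4 cm

Lens 1: 1/d_i1 = 1/f₁ − 1/d_o1 = 1/(16.0) − 1/(23.0) = 0.01902, so d_i1 = 52.57 cm.
The intermediate image is 52.57 cm to the right of lens 1, which is 127 − (52.57) = 74.43 cm to the left of lens 2, so d_o2 = +74.43 cm.
Lens 2: 1/d_i2 = 1/f₂ − 1/d_o2 = 1/(27.0) − 1/(74.43) = 0.02360, so d_i2 = 42.4 cm.
The final image is real, 42.4 cm to the right of lens 2 (overall magnification ≈ 1.3).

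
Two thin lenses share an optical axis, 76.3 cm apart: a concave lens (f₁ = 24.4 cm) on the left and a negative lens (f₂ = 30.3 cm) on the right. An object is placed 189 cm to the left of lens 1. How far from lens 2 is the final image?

Lens 1 is diverging, so f₁ = −24.4 cm.
Lens 1: 1/d_i1 = 1/f₁ − 1/d_o1 = 1/(-24.4) − 1/(189) = -0.04627, so d_i1 = -21.61 cm.
The intermediate image is 21.61 cm to the left of lens 1 (virtual), which is 76.3 − (-21.61) = 97.91 cm to the left of lens 2, so d_o2 = +97.91 cm.
Lens 2 is diverging, so f₂ = −30.3 cm.
Lens 2: 1/d_i2 = 1/f₂ − 1/d_o2 = 1/(-30.3) − 1/(97.91) = -0.04322, so d_i2 = -23.1 cm.
The final image is virtual, 23.1 cm to the left of lens 2 (overall magnification ≈ 0.027).

23.1 cm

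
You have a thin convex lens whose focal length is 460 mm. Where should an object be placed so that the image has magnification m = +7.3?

397 mm

m = −d_i/d_o ⇒ d_i = −m·d_o.
1/f = 1/d_o + 1/d_i = 1/d_o − 1/(m·d_o) = (1 − 1/m)/d_o, so d_o = f(1 − 1/m) = (460.0)(1 − 1/(+7.3)) = 397 mm.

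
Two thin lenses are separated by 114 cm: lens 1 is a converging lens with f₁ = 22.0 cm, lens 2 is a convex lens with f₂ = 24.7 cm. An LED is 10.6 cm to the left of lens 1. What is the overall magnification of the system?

Lens 1: 1/d_i1 = 1/(22.0) − 1/(10.6) = -0.04889, so d_i1 = -20.46 cm; m₁ = −d_i1/d_o1 = +1.930.
d_o2 = 114 − (-20.46) = 134.5 cm.
Lens 2: 1/d_i2 = 1/(24.7) − 1/(134.5) = 0.03305, so d_i2 = 30.26 cm; m₂ = −d_i2/d_o2 = -0.2250.
m = m₁·m₂ = (+1.930)(-0.2250) = -0.434.

m = -0.434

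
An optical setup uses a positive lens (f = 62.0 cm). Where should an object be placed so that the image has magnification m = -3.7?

78.8 cm

m = −d_i/d_o ⇒ d_i = −m·d_o.
1/f = 1/d_o + 1/d_i = 1/d_o − 1/(m·d_o) = (1 − 1/m)/d_o, so d_o = f(1 − 1/m) = (62.00)(1 − 1/(-3.7)) = 78.8 cm.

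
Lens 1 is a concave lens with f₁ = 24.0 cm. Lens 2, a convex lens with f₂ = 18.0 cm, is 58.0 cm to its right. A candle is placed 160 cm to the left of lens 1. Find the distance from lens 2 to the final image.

23.3 cm

Lens 1 is diverging, so f₁ = −24.0 cm.
Lens 1: 1/d_i1 = 1/f₁ − 1/d_o1 = 1/(-24.0) − 1/(160) = -0.04792, so d_i1 = -20.87 cm.
The intermediate image is 20.87 cm to the left of lens 1 (virtual), which is 58.0 − (-20.87) = 78.87 cm to the left of lens 2, so d_o2 = +78.87 cm.
Lens 2: 1/d_i2 = 1/f₂ − 1/d_o2 = 1/(18.0) − 1/(78.87) = 0.04288, so d_i2 = 23.3 cm.
The final image is real, 23.3 cm to the right of lens 2 (overall magnification ≈ -0.039).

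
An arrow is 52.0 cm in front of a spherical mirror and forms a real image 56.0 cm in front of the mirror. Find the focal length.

Real image ⇒ d_i = +56.0 cm.
1/f = 1/d_o + 1/d_i = 1/(52.0) + 1/(56.0) = 0.03709, so f = 27.0 cm.
Since f is positive, the spherical mirror is concave.

f = 27.0 cm (concave)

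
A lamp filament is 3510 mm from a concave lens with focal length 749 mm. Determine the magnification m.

For a concave lens, f = -749 mm.
1/d_i = 1/f − 1/d_o = 1/(-749.0) − 1/(3510) = -0.001620, so d_i = -617.3 mm.
m = −d_i/d_o = −(-617.3)/(3510) = +0.176.
The image is virtual, upright and reduced, on the same side as the object.

m = +0.176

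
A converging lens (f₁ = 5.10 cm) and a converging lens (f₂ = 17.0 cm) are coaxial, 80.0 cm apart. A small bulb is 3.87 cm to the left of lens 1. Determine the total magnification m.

m = -0.892

Lens 1: 1/d_i1 = 1/(5.10) − 1/(3.87) = -0.06232, so d_i1 = -16.05 cm; m₁ = −d_i1/d_o1 = +4.147.
d_o2 = 80.0 − (-16.05) = 96.05 cm.
Lens 2: 1/d_i2 = 1/(17.0) − 1/(96.05) = 0.04841, so d_i2 = 20.66 cm; m₂ = −d_i2/d_o2 = -0.2151.
m = m₁·m₂ = (+4.147)(-0.2151) = -0.892.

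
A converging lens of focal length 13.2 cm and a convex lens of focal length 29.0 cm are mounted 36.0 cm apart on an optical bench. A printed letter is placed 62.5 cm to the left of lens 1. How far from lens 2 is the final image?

Lens 1: 1/d_i1 = 1/f₁ − 1/d_o1 = 1/(13.2) − 1/(62.5) = 0.05976, so d_i1 = 16.73 cm.
The intermediate image is 16.73 cm to the right of lens 1, which is 36.0 − (16.73) = 19.27 cm to the left of lens 2, so d_o2 = +19.27 cm.
Lens 2: 1/d_i2 = 1/f₂ − 1/d_o2 = 1/(29.0) − 1/(19.27) = -0.01741, so d_i2 = -57.4 cm.
The final image is virtual, 57.4 cm to the left of lens 2 (overall magnification ≈ -0.80).

57.4 cm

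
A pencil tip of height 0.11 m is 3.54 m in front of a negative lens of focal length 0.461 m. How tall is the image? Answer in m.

For a negative lens, f = -0.461 m.
1/d_i = 1/f − 1/d_o = 1/(-0.4610) − 1/(3.54) = -2.452, so d_i = -0.4079 m.
m = −d_i/d_o = +0.1152.
|h_i| = |m|·h_o = 0.1152 × 0.11 = 0.0127 m. The image is virtual, upright and reduced, on the same side as the object.

0.0127 m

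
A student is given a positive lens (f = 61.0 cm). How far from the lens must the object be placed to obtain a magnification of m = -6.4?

70.5 cm

m = −d_i/d_o ⇒ d_i = −m·d_o.
1/f = 1/d_o + 1/d_i = 1/d_o − 1/(m·d_o) = (1 − 1/m)/d_o, so d_o = f(1 − 1/m) = (61.00)(1 − 1/(-6.4)) = 70.5 cm.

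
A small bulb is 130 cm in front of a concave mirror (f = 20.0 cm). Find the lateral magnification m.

m = -0.182

1/d_i = 1/f − 1/d_o = 1/(20.00) − 1/(130) = 0.04231, so d_i = 23.64 cm.
m = −d_i/d_o = −(23.64)/(130) = -0.182.
The image is real, inverted and reduced, in front of the mirror.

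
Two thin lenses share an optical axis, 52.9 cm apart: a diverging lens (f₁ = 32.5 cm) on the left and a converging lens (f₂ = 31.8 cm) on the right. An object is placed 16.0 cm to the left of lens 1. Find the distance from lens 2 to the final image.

Lens 1 is diverging, so f₁ = −32.5 cm.
Lens 1: 1/d_i1 = 1/f₁ − 1/d_o1 = 1/(-32.5) − 1/(16.0) = -0.09327, so d_i1 = -10.72 cm.
The intermediate image is 10.72 cm to the left of lens 1 (virtual), which is 52.9 − (-10.72) = 63.62 cm to the left of lens 2, so d_o2 = +63.62 cm.
Lens 2: 1/d_i2 = 1/f₂ − 1/d_o2 = 1/(31.8) − 1/(63.62) = 0.01573, so d_i2 = 63.6 cm.
The final image is real, 63.6 cm to the right of lens 2 (overall magnification ≈ -0.67).

63.6 cm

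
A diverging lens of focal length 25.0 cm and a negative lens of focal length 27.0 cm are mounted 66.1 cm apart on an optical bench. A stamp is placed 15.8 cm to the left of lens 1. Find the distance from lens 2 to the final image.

19.9 cm

Lens 1 is diverging, so f₁ = −25.0 cm.
Lens 1: 1/d_i1 = 1/f₁ − 1/d_o1 = 1/(-25.0) − 1/(15.8) = -0.1033, so d_i1 = -9.681 cm.
The intermediate image is 9.681 cm to the left of lens 1 (virtual), which is 66.1 − (-9.681) = 75.78 cm to the left of lens 2, so d_o2 = +75.78 cm.
Lens 2 is diverging, so f₂ = −27.0 cm.
Lens 2: 1/d_i2 = 1/f₂ − 1/d_o2 = 1/(-27.0) − 1/(75.78) = -0.05023, so d_i2 = -19.9 cm.
The final image is virtual, 19.9 cm to the left of lens 2 (overall magnification ≈ 0.16).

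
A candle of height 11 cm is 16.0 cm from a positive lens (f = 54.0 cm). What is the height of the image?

1/d_i = 1/f − 1/d_o = 1/(54.00) − 1/(16.0) = -0.04398, so d_i = -22.74 cm.
m = −d_i/d_o = +1.421.
|h_i| = |m|·h_o = 1.421 × 11 = 15.6 cm. The image is virtual, upright and enlarged, on the same side as the object.

15.6 cm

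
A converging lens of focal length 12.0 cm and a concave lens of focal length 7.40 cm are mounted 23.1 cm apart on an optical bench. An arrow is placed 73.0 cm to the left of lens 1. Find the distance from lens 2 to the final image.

4.01 cm

Lens 1: 1/d_i1 = 1/f₁ − 1/d_o1 = 1/(12.0) − 1/(73.0) = 0.06963, so d_i1 = 14.36 cm.
The intermediate image is 14.36 cm to the right of lens 1, which is 23.1 − (14.36) = 8.740 cm to the left of lens 2, so d_o2 = +8.740 cm.
Lens 2 is diverging, so f₂ = −7.40 cm.
Lens 2: 1/d_i2 = 1/f₂ − 1/d_o2 = 1/(-7.40) − 1/(8.740) = -0.2496, so d_i2 = -4.01 cm.
The final image is virtual, 4.01 cm to the left of lens 2 (overall magnification ≈ -0.090).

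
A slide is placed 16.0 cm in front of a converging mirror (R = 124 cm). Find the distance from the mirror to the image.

f = R/2 = 124/2 = 62.00 cm.
Mirror equation: 1/v = 1/f − 1/u = 1/(62.00) − 1/(16.0) = 0.01613 − 0.06250 = -0.04637, so v = -21.6 cm.
The image is virtual, upright and enlarged, behind the mirror.

21.6 cm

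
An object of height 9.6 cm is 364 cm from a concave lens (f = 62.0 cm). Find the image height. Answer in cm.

For a concave lens, f = -62.0 cm.
1/d_i = 1/f − 1/d_o = 1/(-62.00) − 1/(364) = -0.01888, so d_i = -52.98 cm.
m = −d_i/d_o = +0.1455.
|h_i| = |m|·h_o = 0.1455 × 9.6 = 1.40 cm. The image is virtual, upright and reduced, on the same side as the object.

1.40 cm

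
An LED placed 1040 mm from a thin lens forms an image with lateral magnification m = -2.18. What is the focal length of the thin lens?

m = −d_i/d_o ⇒ d_i = −m·d_o = −(-2.18)·(1040) = 2267 mm.
1/f = 1/d_o + 1/d_i = 1/(1040) + 1/(2267) = 0.001403, so f = 713 mm.
Since f is positive, the thin lens is converging.

f = 713 mm (converging)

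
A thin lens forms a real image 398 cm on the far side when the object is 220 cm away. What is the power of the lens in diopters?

d_i = +398 cm.
1/f = 1/d_o + 1/d_i = 1/(220) + 1/(398) = 0.007058 cm⁻¹.
f = 141.7 cm = 1.417 m, so P = 1/f = +0.706 D.

P = +0.706 D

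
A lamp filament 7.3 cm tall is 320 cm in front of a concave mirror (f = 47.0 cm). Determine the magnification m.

m = -0.172

1/d_i = 1/f − 1/d_o = 1/(47.00) − 1/(320) = 0.01815, so d_i = 55.09 cm.
m = −d_i/d_o = −(55.09)/(320) = -0.172.
The image is real, inverted and reduced, in front of the mirror.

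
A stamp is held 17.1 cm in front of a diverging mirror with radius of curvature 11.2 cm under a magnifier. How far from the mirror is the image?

4.22 cm

f = R/2 = 11.2/2 = 5.600 cm; for a diverging mirror, f = -5.600 cm.
Mirror equation: 1/v = 1/f − 1/u = 1/(-5.600) − 1/(17.1) = -0.1786 − 0.05848 = -0.2371, so v = -4.22 cm.
The image is virtual, upright and reduced, behind the mirror.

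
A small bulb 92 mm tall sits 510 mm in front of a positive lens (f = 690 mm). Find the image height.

1/d_i = 1/f − 1/d_o = 1/(690.0) − 1/(510) = -0.0005115, so d_i = -1955 mm.
m = −d_i/d_o = +3.833.
|h_i| = |m|·h_o = 3.833 × 92 = 353 mm. The image is virtual, upright and enlarged, on the same side as the object.

353 mm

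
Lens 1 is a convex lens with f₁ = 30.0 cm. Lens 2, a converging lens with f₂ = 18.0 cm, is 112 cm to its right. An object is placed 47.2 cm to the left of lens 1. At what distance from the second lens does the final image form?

45.8 cm

Lens 1: 1/d_i1 = 1/f₁ − 1/d_o1 = 1/(30.0) − 1/(47.2) = 0.01215, so d_i1 = 82.33 cm.
The intermediate image is 82.33 cm to the right of lens 1, which is 112 − (82.33) = 29.67 cm to the left of lens 2, so d_o2 = +29.67 cm.
Lens 2: 1/d_i2 = 1/f₂ − 1/d_o2 = 1/(18.0) − 1/(29.67) = 0.02185, so d_i2 = 45.8 cm.
The final image is real, 45.8 cm to the right of lens 2 (overall magnification ≈ 2.7).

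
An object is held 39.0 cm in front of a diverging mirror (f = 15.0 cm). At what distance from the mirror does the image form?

10.8 cm

For a diverging mirror, f = -15.0 cm.
Mirror equation: 1/q = 1/f − 1/p = 1/(-15.00) − 1/(39.0) = -0.06667 − 0.02564 = -0.09231, so q = -10.8 cm.
The image is virtual, upright and reduced, behind the mirror.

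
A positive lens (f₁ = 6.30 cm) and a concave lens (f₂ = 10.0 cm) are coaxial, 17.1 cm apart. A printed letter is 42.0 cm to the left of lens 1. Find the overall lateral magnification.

Lens 1: 1/d_i1 = 1/(6.30) − 1/(42.0) = 0.1349, so d_i1 = 7.412 cm; m₁ = −d_i1/d_o1 = -0.1765.
d_o2 = 17.1 − (7.412) = 9.688 cm.
f₂ = −10.0 cm (diverging).
Lens 2: 1/d_i2 = 1/(-10.0) − 1/(9.688) = -0.2032, so d_i2 = -4.921 cm; m₂ = −d_i2/d_o2 = +0.5079.
m = m₁·m₂ = (-0.1765)(+0.5079) = -0.0896.

m = -0.0896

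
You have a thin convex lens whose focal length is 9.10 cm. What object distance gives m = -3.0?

12.1 cm

m = −d_i/d_o ⇒ d_i = −m·d_o.
1/f = 1/d_o + 1/d_i = 1/d_o − 1/(m·d_o) = (1 − 1/m)/d_o, so d_o = f(1 − 1/m) = (9.100)(1 − 1/(-3.0)) = 12.1 cm.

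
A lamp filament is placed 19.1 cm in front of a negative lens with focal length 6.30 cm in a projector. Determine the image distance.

4.74 cm

For a negative lens, f = -6.30 cm.
Lens equation: 1/q = 1/f − 1/p = 1/(-6.300) − 1/(19.1) = -0.1587 − 0.05236 = -0.2111, so q = -4.74 cm.
The image is virtual, upright and reduced, on the same side as the object.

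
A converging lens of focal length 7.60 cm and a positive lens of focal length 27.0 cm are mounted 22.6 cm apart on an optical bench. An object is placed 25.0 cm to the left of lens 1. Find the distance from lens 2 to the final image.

20.6 cm

Lens 1: 1/d_i1 = 1/f₁ − 1/d_o1 = 1/(7.60) − 1/(25.0) = 0.09158, so d_i1 = 10.92 cm.
The intermediate image is 10.92 cm to the right of lens 1, which is 22.6 − (10.92) = 11.68 cm to the left of lens 2, so d_o2 = +11.68 cm.
Lens 2: 1/d_i2 = 1/f₂ − 1/d_o2 = 1/(27.0) − 1/(11.68) = -0.04858, so d_i2 = -20.6 cm.
The final image is virtual, 20.6 cm to the left of lens 2 (overall magnification ≈ -0.77).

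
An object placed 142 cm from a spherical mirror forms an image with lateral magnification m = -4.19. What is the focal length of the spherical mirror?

f = 115 cm (concave)

m = −d_i/d_o ⇒ d_i = −m·d_o = −(-4.19)·(142) = 595.0 cm.
1/f = 1/d_o + 1/d_i = 1/(142) + 1/(595.0) = 0.008723, so f = 115 cm.
Since f is positive, the spherical mirror is concave.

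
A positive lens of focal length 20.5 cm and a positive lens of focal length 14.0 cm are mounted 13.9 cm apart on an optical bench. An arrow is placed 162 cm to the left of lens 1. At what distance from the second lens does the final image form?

5.68 cm

Lens 1: 1/d_i1 = 1/f₁ − 1/d_o1 = 1/(20.5) − 1/(162) = 0.04261, so d_i1 = 23.47 cm.
The intermediate image is 23.47 cm to the right of lens 1, which lies 9.570 cm to the right of lens 2 — a virtual object — so d_o2 = −9.570 cm.
Lens 2: 1/d_i2 = 1/f₂ − 1/d_o2 = 1/(14.0) − 1/(-9.570) = 0.1759, so d_i2 = 5.68 cm.
The final image is real, 5.68 cm to the right of lens 2 (overall magnification ≈ -0.086).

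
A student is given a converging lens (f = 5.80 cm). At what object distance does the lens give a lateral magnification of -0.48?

m = −d_i/d_o ⇒ d_i = −m·d_o.
1/f = 1/d_o + 1/d_i = 1/d_o − 1/(m·d_o) = (1 − 1/m)/d_o, so d_o = f(1 − 1/m) = (5.800)(1 − 1/(-0.48)) = 17.9 cm.

17.9 cm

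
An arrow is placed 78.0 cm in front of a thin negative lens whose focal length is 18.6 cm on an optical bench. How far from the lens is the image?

For a negative lens, f = -18.6 cm.
Thin-lens equation: 1/s_i = 1/f − 1/s_o = 1/(-18.60) − 1/(78.0) = -0.05376 − 0.01282 = -0.06658, so s_i = -15.0 cm.
The image is virtual, upright and reduced, on the same side as the object.

15.0 cm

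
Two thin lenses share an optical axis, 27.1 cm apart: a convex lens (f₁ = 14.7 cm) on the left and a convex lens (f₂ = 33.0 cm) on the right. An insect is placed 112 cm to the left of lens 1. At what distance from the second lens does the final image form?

Lens 1: 1/d_i1 = 1/f₁ − 1/d_o1 = 1/(14.7) − 1/(112) = 0.05910, so d_i1 = 16.92 cm.
The intermediate image is 16.92 cm to the right of lens 1, which is 27.1 − (16.92) = 10.18 cm to the left of lens 2, so d_o2 = +10.18 cm.
Lens 2: 1/d_i2 = 1/f₂ − 1/d_o2 = 1/(33.0) − 1/(10.18) = -0.06793, so d_i2 = -14.7 cm.
The final image is virtual, 14.7 cm to the left of lens 2 (overall magnification ≈ -0.22).

14.7 cm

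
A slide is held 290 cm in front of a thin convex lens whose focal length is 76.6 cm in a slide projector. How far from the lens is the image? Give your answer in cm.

104 cm

Lens equation: 1/v = 1/f − 1/u = 1/(76.60) − 1/(290) = 0.01305 − 0.003448 = 0.009607, so v = 104 cm.
The image is real, inverted and reduced, on the far side of the lens.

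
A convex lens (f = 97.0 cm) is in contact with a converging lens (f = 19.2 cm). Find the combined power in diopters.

P = +6.24 D

P₁ = 1/f₁ = 1/(0.970 m) = +1.031 D; P₂ = 1/f₂ = 1/(0.192 m) = +5.208 D.
For thin lenses in contact, P = P₁ + P₂ = (+1.031) + (+5.208) = +6.24 D.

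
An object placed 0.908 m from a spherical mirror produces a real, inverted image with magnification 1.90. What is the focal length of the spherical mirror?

f = 0.595 m (concave)

m = −d_i/d_o ⇒ d_i = −m·d_o = −(-1.90)·(0.908) = 1.725 m.
1/f = 1/d_o + 1/d_i = 1/(0.908) + 1/(1.725) = 1.681, so f = 0.595 m.
Since f is positive, the spherical mirror is concave.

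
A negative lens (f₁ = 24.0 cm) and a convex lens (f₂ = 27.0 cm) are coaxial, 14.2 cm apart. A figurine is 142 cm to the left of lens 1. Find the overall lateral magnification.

f₁ = −24.0 cm (diverging).
Lens 1: 1/d_i1 = 1/(-24.0) − 1/(142) = -0.04871, so d_i1 = -20.53 cm; m₁ = −d_i1/d_o1 = +0.1446.
d_o2 = 14.2 − (-20.53) = 34.73 cm.
Lens 2: 1/d_i2 = 1/(27.0) − 1/(34.73) = 0.008243, so d_i2 = 121.3 cm; m₂ = −d_i2/d_o2 = -3.493.
m = m₁·m₂ = (+0.1446)(-3.493) = -0.505.

m = -0.505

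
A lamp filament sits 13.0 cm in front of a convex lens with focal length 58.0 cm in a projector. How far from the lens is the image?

Lens equation: 1/s_i = 1/f − 1/s_o = 1/(58.00) − 1/(13.0) = 0.01724 − 0.07692 = -0.05968, so s_i = -16.8 cm.
The image is virtual, upright and enlarged, on the same side as the object.

16.8 cm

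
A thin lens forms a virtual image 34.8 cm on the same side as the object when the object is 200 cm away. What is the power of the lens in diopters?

Virtual image ⇒ d_i = −34.8 cm.
1/f = 1/d_o + 1/d_i = 1/(200) + 1/(-34.8) = -0.02374 cm⁻¹.
f = -42.13 cm = -0.4213 m, so P = 1/f = -2.37 D.

P = -2.37 D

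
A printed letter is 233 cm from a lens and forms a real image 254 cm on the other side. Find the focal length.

Real image ⇒ d_i = +254 cm.
1/f = 1/d_o + 1/d_i = 1/(233) + 1/(254) = 0.008229, so f = 122 cm.
Since f is positive, the lens is converging.

f = 122 cm (converging)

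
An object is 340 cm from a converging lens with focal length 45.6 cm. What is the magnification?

m = -0.155

1/d_i = 1/f − 1/d_o = 1/(45.60) − 1/(340) = 0.01899, so d_i = 52.66 cm.
m = −d_i/d_o = −(52.66)/(340) = -0.155.
The image is real, inverted and reduced, on the far side of the lens.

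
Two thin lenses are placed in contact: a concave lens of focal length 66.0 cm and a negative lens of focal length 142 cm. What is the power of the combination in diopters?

P = -2.22 D

P₁ = 1/f₁ = 1/(-0.660 m) = -1.515 D; P₂ = 1/f₂ = 1/(-1.42 m) = -0.7042 D.
For thin lenses in contact, P = P₁ + P₂ = (-1.515) + (-0.7042) = -2.22 D.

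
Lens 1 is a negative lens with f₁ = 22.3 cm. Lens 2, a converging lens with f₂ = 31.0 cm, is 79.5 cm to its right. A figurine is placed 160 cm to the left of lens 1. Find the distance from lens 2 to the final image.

45.1 cm

Lens 1 is diverging, so f₁ = −22.3 cm.
Lens 1: 1/d_i1 = 1/f₁ − 1/d_o1 = 1/(-22.3) − 1/(160) = -0.05109, so d_i1 = -19.57 cm.
The intermediate image is 19.57 cm to the left of lens 1 (virtual), which is 79.5 − (-19.57) = 99.07 cm to the left of lens 2, so d_o2 = +99.07 cm.
Lens 2: 1/d_i2 = 1/f₂ − 1/d_o2 = 1/(31.0) − 1/(99.07) = 0.02216, so d_i2 = 45.1 cm.
The final image is real, 45.1 cm to the right of lens 2 (overall magnification ≈ -0.056).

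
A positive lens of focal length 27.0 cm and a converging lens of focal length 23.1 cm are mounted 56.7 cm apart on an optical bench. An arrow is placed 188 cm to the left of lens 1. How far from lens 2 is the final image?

281 cm

Lens 1: 1/d_i1 = 1/f₁ − 1/d_o1 = 1/(27.0) − 1/(188) = 0.03172, so d_i1 = 31.53 cm.
The intermediate image is 31.53 cm to the right of lens 1, which is 56.7 − (31.53) = 25.17 cm to the left of lens 2, so d_o2 = +25.17 cm.
Lens 2: 1/d_i2 = 1/f₂ − 1/d_o2 = 1/(23.1) − 1/(25.17) = 0.003560, so d_i2 = 281 cm.
The final image is real, 281 cm to the right of lens 2 (overall magnification ≈ 1.9).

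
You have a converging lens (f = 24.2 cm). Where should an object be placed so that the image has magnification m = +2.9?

m = −d_i/d_o ⇒ d_i = −m·d_o.
1/f = 1/d_o + 1/d_i = 1/d_o − 1/(m·d_o) = (1 − 1/m)/d_o, so d_o = f(1 − 1/m) = (24.20)(1 − 1/(+2.9)) = 15.9 cm.

15.9 cm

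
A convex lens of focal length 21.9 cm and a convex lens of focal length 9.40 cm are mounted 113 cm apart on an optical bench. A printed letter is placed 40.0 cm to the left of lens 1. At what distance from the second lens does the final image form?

11.0 cm

Lens 1: 1/d_i1 = 1/f₁ − 1/d_o1 = 1/(21.9) − 1/(40.0) = 0.02066, so d_i1 = 48.40 cm.
The intermediate image is 48.40 cm to the right of lens 1, which is 113 − (48.40) = 64.60 cm to the left of lens 2, so d_o2 = +64.60 cm.
Lens 2: 1/d_i2 = 1/f₂ − 1/d_o2 = 1/(9.40) − 1/(64.60) = 0.09090, so d_i2 = 11.0 cm.
The final image is real, 11.0 cm to the right of lens 2 (overall magnification ≈ 0.21).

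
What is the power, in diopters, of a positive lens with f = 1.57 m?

P = 1/f = 1/(1.57 m) = +0.637 D.

P = +0.637 D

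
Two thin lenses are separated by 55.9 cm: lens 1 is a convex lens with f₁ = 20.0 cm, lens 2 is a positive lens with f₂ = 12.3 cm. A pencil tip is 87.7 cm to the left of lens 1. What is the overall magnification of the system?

Lens 1: 1/d_i1 = 1/(20.0) − 1/(87.7) = 0.03860, so d_i1 = 25.91 cm; m₁ = −d_i1/d_o1 = -0.2954.
d_o2 = 55.9 − (25.91) = 29.99 cm.
Lens 2: 1/d_i2 = 1/(12.3) − 1/(29.99) = 0.04796, so d_i2 = 20.85 cm; m₂ = −d_i2/d_o2 = -0.6953.
m = m₁·m₂ = (-0.2954)(-0.6953) = +0.205.

m = +0.205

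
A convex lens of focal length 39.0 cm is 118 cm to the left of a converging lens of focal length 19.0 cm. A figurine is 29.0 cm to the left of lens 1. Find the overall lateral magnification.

Lens 1: 1/d_i1 = 1/(39.0) − 1/(29.0) = -0.008842, so d_i1 = -113.1 cm; m₁ = −d_i1/d_o1 = +3.900.
d_o2 = 118 − (-113.1) = 231.1 cm.
Lens 2: 1/d_i2 = 1/(19.0) − 1/(231.1) = 0.04830, so d_i2 = 20.70 cm; m₂ = −d_i2/d_o2 = -0.08958.
m = m₁·m₂ = (+3.900)(-0.08958) = -0.349.

m = -0.349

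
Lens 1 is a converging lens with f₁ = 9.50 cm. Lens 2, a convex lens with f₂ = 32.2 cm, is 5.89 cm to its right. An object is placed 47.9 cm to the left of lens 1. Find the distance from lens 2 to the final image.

Lens 1: 1/d_i1 = 1/f₁ − 1/d_o1 = 1/(9.50) − 1/(47.9) = 0.08439, so d_i1 = 11.85 cm.
The intermediate image is 11.85 cm to the right of lens 1, which lies 5.960 cm to the right of lens 2 — a virtual object — so d_o2 = −5.960 cm.
Lens 2: 1/d_i2 = 1/f₂ − 1/d_o2 = 1/(32.2) − 1/(-5.960) = 0.1988, so d_i2 = 5.03 cm.
The final image is real, 5.03 cm to the right of lens 2 (overall magnification ≈ -0.21).

5.03 cm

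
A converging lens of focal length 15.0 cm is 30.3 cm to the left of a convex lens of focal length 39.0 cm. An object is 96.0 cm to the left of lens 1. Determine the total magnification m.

Lens 1: 1/d_i1 = 1/(15.0) − 1/(96.0) = 0.05625, so d_i1 = 17.78 cm; m₁ = −d_i1/d_o1 = -0.1852.
d_o2 = 30.3 − (17.78) = 12.52 cm.
Lens 2: 1/d_i2 = 1/(39.0) − 1/(12.52) = -0.05423, so d_i2 = -18.44 cm; m₂ = −d_i2/d_o2 = +1.473.
m = m₁·m₂ = (-0.1852)(+1.473) = -0.273.

m = -0.273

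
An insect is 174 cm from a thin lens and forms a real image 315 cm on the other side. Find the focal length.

f = 112 cm (converging)

Real image ⇒ d_i = +315 cm.
1/f = 1/d_o + 1/d_i = 1/(174) + 1/(315) = 0.008922, so f = 112 cm.
Since f is positive, the thin lens is converging.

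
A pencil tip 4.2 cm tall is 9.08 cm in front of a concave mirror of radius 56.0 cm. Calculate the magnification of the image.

f = R/2 = 56.0/2 = 28.00 cm.
1/d_i = 1/f − 1/d_o = 1/(28.00) − 1/(9.08) = -0.07442, so d_i = -13.44 cm.
m = −d_i/d_o = −(-13.44)/(9.08) = +1.48.
The image is virtual, upright and enlarged, behind the mirror.

m = +1.48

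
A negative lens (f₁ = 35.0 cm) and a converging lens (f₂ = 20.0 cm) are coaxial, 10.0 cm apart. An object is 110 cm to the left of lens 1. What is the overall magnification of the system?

m = -0.292

f₁ = −35.0 cm (diverging).
Lens 1: 1/d_i1 = 1/(-35.0) − 1/(110) = -0.03766, so d_i1 = -26.55 cm; m₁ = −d_i1/d_o1 = +0.2414.
d_o2 = 10.0 − (-26.55) = 36.55 cm.
Lens 2: 1/d_i2 = 1/(20.0) − 1/(36.55) = 0.02264, so d_i2 = 44.17 cm; m₂ = −d_i2/d_o2 = -1.208.
m = m₁·m₂ = (+0.2414)(-1.208) = -0.292.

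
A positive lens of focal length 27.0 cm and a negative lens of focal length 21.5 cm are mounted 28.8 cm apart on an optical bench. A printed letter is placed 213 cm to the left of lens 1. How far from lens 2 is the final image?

2.35 cm

Lens 1: 1/d_i1 = 1/f₁ − 1/d_o1 = 1/(27.0) − 1/(213) = 0.03234, so d_i1 = 30.92 cm.
The intermediate image is 30.92 cm to the right of lens 1, which lies 2.120 cm to the right of lens 2 — a virtual object — so d_o2 = −2.120 cm.
Lens 2 is diverging, so f₂ = −21.5 cm.
Lens 2: 1/d_i2 = 1/f₂ − 1/d_o2 = 1/(-21.5) − 1/(-2.120) = 0.4252, so d_i2 = 2.35 cm.
The final image is real, 2.35 cm to the right of lens 2 (overall magnification ≈ -0.16).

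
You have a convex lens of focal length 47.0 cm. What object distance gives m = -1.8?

73.1 cm

m = −d_i/d_o ⇒ d_i = −m·d_o.
1/f = 1/d_o + 1/d_i = 1/d_o − 1/(m·d_o) = (1 − 1/m)/d_o, so d_o = f(1 − 1/m) = (47.00)(1 − 1/(-1.8)) = 73.1 cm.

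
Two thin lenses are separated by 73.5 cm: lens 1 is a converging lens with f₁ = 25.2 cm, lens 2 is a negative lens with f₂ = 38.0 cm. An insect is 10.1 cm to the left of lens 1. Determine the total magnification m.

m = +0.494

Lens 1: 1/d_i1 = 1/(25.2) − 1/(10.1) = -0.05933, so d_i1 = -16.86 cm; m₁ = −d_i1/d_o1 = +1.669.
d_o2 = 73.5 − (-16.86) = 90.36 cm.
f₂ = −38.0 cm (diverging).
Lens 2: 1/d_i2 = 1/(-38.0) − 1/(90.36) = -0.03738, so d_i2 = -26.75 cm; m₂ = −d_i2/d_o2 = +0.2960.
m = m₁·m₂ = (+1.669)(+0.2960) = +0.494.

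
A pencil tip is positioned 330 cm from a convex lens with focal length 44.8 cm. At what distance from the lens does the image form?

51.8 cm

Lens equation: 1/d_i = 1/f − 1/d_o = 1/(44.80) − 1/(330) = 0.02232 − 0.003030 = 0.01929, so d_i = 51.8 cm.
The image is real, inverted and reduced, on the far side of the lens.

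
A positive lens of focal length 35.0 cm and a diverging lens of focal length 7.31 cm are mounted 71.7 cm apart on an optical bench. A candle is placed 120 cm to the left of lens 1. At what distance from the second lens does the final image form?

5.50 cm

Lens 1: 1/d_i1 = 1/f₁ − 1/d_o1 = 1/(35.0) − 1/(120) = 0.02024, so d_i1 = 49.41 cm.
The intermediate image is 49.41 cm to the right of lens 1, which is 71.7 − (49.41) = 22.29 cm to the left of lens 2, so d_o2 = +22.29 cm.
Lens 2 is diverging, so f₂ = −7.31 cm.
Lens 2: 1/d_i2 = 1/f₂ − 1/d_o2 = 1/(-7.31) − 1/(22.29) = -0.1817, so d_i2 = -5.50 cm.
The final image is virtual, 5.50 cm to the left of lens 2 (overall magnification ≈ -0.10).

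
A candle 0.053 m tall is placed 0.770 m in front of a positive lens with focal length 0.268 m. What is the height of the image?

0.0283 m

1/d_i = 1/f − 1/d_o = 1/(0.2680) − 1/(0.770) = 2.433, so d_i = 0.4111 m.
m = −d_i/d_o = -0.5339.
|h_i| = |m|·h_o = 0.5339 × 0.053 = 0.0283 m. The image is real, inverted and reduced, on the far side of the lens.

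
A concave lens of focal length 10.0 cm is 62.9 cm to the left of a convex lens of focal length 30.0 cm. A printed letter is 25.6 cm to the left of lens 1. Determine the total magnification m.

f₁ = −10.0 cm (diverging).
Lens 1: 1/d_i1 = 1/(-10.0) − 1/(25.6) = -0.1391, so d_i1 = -7.191 cm; m₁ = −d_i1/d_o1 = +0.2809.
d_o2 = 62.9 − (-7.191) = 70.09 cm.
Lens 2: 1/d_i2 = 1/(30.0) − 1/(70.09) = 0.01907, so d_i2 = 52.45 cm; m₂ = −d_i2/d_o2 = -0.7483.
m = m₁·m₂ = (+0.2809)(-0.7483) = -0.210.

m = -0.210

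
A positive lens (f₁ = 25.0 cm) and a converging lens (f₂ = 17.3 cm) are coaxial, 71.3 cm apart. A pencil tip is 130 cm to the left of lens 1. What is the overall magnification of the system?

Lens 1: 1/d_i1 = 1/(25.0) − 1/(130) = 0.03231, so d_i1 = 30.95 cm; m₁ = −d_i1/d_o1 = -0.2381.
d_o2 = 71.3 − (30.95) = 40.35 cm.
Lens 2: 1/d_i2 = 1/(17.3) − 1/(40.35) = 0.03302, so d_i2 = 30.28 cm; m₂ = −d_i2/d_o2 = -0.7505.
m = m₁·m₂ = (-0.2381)(-0.7505) = +0.179.

m = +0.179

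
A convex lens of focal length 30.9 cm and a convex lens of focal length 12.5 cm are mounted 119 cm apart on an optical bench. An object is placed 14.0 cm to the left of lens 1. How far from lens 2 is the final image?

13.7 cm

Lens 1: 1/d_i1 = 1/f₁ − 1/d_o1 = 1/(30.9) − 1/(14.0) = -0.03907, so d_i1 = -25.60 cm.
The intermediate image is 25.60 cm to the left of lens 1 (virtual), which is 119 − (-25.60) = 144.6 cm to the left of lens 2, so d_o2 = +144.6 cm.
Lens 2: 1/d_i2 = 1/f₂ − 1/d_o2 = 1/(12.5) − 1/(144.6) = 0.07308, so d_i2 = 13.7 cm.
The final image is real, 13.7 cm to the right of lens 2 (overall magnification ≈ -0.17).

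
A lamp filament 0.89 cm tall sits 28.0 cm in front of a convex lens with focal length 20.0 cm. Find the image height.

1/d_i = 1/f − 1/d_o = 1/(20.00) − 1/(28.0) = 0.01429, so d_i = 70.00 cm.
m = −d_i/d_o = -2.500.
|h_i| = |m|·h_o = 2.500 × 0.89 = 2.23 cm. The image is real, inverted and enlarged, on the far side of the lens.

2.23 cm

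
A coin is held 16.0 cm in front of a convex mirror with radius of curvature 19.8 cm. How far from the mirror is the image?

6.12 cm

f = R/2 = 19.8/2 = 9.900 cm; for a convex mirror, f = -9.900 cm.
Mirror equation: 1/d_i = 1/f − 1/d_o = 1/(-9.900) − 1/(16.0) = -0.1010 − 0.06250 = -0.1635, so d_i = -6.12 cm.
The image is virtual, upright and reduced, behind the mirror.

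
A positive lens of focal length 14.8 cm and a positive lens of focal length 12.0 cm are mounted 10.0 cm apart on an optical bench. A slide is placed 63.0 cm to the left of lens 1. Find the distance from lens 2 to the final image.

5.25 cm

Lens 1: 1/d_i1 = 1/f₁ − 1/d_o1 = 1/(14.8) − 1/(63.0) = 0.05169, so d_i1 = 19.34 cm.
The intermediate image is 19.34 cm to the right of lens 1, which lies 9.340 cm to the right of lens 2 — a virtual object — so d_o2 = −9.340 cm.
Lens 2: 1/d_i2 = 1/f₂ − 1/d_o2 = 1/(12.0) − 1/(-9.340) = 0.1904, so d_i2 = 5.25 cm.
The final image is real, 5.25 cm to the right of lens 2 (overall magnification ≈ -0.17).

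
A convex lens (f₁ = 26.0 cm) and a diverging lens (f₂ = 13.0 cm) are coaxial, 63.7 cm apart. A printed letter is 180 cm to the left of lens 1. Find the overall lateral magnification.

Lens 1: 1/d_i1 = 1/(26.0) − 1/(180) = 0.03291, so d_i1 = 30.39 cm; m₁ = −d_i1/d_o1 = -0.1688.
d_o2 = 63.7 − (30.39) = 33.31 cm.
f₂ = −13.0 cm (diverging).
Lens 2: 1/d_i2 = 1/(-13.0) − 1/(33.31) = -0.1069, so d_i2 = -9.351 cm; m₂ = −d_i2/d_o2 = +0.2807.
m = m₁·m₂ = (-0.1688)(+0.2807) = -0.0474.

m = -0.0474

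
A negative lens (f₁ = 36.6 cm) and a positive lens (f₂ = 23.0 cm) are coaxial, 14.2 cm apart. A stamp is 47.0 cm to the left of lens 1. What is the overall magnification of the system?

m = -0.855

f₁ = −36.6 cm (diverging).
Lens 1: 1/d_i1 = 1/(-36.6) − 1/(47.0) = -0.04860, so d_i1 = -20.58 cm; m₁ = −d_i1/d_o1 = +0.4379.
d_o2 = 14.2 − (-20.58) = 34.78 cm.
Lens 2: 1/d_i2 = 1/(23.0) − 1/(34.78) = 0.01473, so d_i2 = 67.91 cm; m₂ = −d_i2/d_o2 = -1.952.
m = m₁·m₂ = (+0.4379)(-1.952) = -0.855.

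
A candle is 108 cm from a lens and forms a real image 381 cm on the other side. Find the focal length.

f = 84.1 cm (converging)

Real image ⇒ d_i = +381 cm.
1/f = 1/d_o + 1/d_i = 1/(108) + 1/(381) = 0.01188, so f = 84.1 cm.
Since f is positive, the lens is converging.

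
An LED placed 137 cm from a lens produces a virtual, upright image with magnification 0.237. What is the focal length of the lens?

m = −d_i/d_o ⇒ d_i = −m·d_o = −(+0.237)·(137) = -32.47 cm.
1/f = 1/d_o + 1/d_i = 1/(137) + 1/(-32.47) = -0.02350, so f = -42.6 cm.
Since f is negative, the lens is diverging.

f = -42.6 cm (diverging)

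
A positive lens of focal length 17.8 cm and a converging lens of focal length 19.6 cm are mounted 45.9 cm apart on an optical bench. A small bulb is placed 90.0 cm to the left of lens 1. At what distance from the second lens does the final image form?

113 cm

Lens 1: 1/d_i1 = 1/f₁ − 1/d_o1 = 1/(17.8) − 1/(90.0) = 0.04507, so d_i1 = 22.19 cm.
The intermediate image is 22.19 cm to the right of lens 1, which is 45.9 − (22.19) = 23.71 cm to the left of lens 2, so d_o2 = +23.71 cm.
Lens 2: 1/d_i2 = 1/f₂ − 1/d_o2 = 1/(19.6) − 1/(23.71) = 0.008844, so d_i2 = 113 cm.
The final image is real, 113 cm to the right of lens 2 (overall magnification ≈ 1.2).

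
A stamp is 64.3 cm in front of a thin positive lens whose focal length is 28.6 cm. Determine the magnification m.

m = -0.801

1/d_i = 1/f − 1/d_o = 1/(28.60) − 1/(64.3) = 0.01941, so d_i = 51.51 cm.
m = −d_i/d_o = −(51.51)/(64.3) = -0.801.
The image is real, inverted and reduced, on the far side of the lens.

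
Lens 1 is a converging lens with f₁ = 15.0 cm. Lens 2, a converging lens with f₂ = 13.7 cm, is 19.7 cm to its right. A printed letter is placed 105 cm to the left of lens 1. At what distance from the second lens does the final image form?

Lens 1: 1/d_i1 = 1/f₁ − 1/d_o1 = 1/(15.0) − 1/(105) = 0.05714, so d_i1 = 17.50 cm.
The intermediate image is 17.50 cm to the right of lens 1, which is 19.7 − (17.50) = 2.200 cm to the left of lens 2, so d_o2 = +2.200 cm.
Lens 2: 1/d_i2 = 1/f₂ − 1/d_o2 = 1/(13.7) − 1/(2.200) = -0.3816, so d_i2 = -2.62 cm.
The final image is virtual, 2.62 cm to the left of lens 2 (overall magnification ≈ -0.20).

2.62 cm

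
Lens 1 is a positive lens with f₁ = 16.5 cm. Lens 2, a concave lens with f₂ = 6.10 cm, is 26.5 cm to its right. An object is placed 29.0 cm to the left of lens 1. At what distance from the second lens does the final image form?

12.7 cm

Lens 1: 1/d_i1 = 1/f₁ − 1/d_o1 = 1/(16.5) − 1/(29.0) = 0.02612, so d_i1 = 38.28 cm.
The intermediate image is 38.28 cm to the right of lens 1, which lies 11.78 cm to the right of lens 2 — a virtual object — so d_o2 = −11.78 cm.
Lens 2 is diverging, so f₂ = −6.10 cm.
Lens 2: 1/d_i2 = 1/f₂ − 1/d_o2 = 1/(-6.10) − 1/(-11.78) = -0.07904, so d_i2 = -12.7 cm.
The final image is virtual, 12.7 cm to the left of lens 2 (overall magnification ≈ 1.4).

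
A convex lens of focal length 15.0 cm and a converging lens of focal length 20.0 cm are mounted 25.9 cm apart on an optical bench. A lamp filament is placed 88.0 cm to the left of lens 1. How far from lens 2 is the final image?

12.8 cm

Lens 1: 1/d_i1 = 1/f₁ − 1/d_o1 = 1/(15.0) − 1/(88.0) = 0.05530, so d_i1 = 18.08 cm.
The intermediate image is 18.08 cm to the right of lens 1, which is 25.9 − (18.08) = 7.820 cm to the left of lens 2, so d_o2 = +7.820 cm.
Lens 2: 1/d_i2 = 1/f₂ − 1/d_o2 = 1/(20.0) − 1/(7.820) = -0.07788, so d_i2 = -12.8 cm.
The final image is virtual, 12.8 cm to the left of lens 2 (overall magnification ≈ -0.34).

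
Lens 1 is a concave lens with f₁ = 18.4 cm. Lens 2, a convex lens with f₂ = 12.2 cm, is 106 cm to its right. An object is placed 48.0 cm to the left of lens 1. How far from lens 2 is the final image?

Lens 1 is diverging, so f₁ = −18.4 cm.
Lens 1: 1/d_i1 = 1/f₁ − 1/d_o1 = 1/(-18.4) − 1/(48.0) = -0.07518, so d_i1 = -13.30 cm.
The intermediate image is 13.30 cm to the left of lens 1 (virtual), which is 106 − (-13.30) = 119.3 cm to the left of lens 2, so d_o2 = +119.3 cm.
Lens 2: 1/d_i2 = 1/f₂ − 1/d_o2 = 1/(12.2) − 1/(119.3) = 0.07358, so d_i2 = 13.6 cm.
The final image is real, 13.6 cm to the right of lens 2 (overall magnification ≈ -0.032).

13.6 cm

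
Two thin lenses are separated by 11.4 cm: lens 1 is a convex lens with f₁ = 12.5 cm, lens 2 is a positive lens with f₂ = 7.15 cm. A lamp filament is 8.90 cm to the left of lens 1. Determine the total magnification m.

Lens 1: 1/d_i1 = 1/(12.5) − 1/(8.90) = -0.03236, so d_i1 = -30.90 cm; m₁ = −d_i1/d_o1 = +3.472.
d_o2 = 11.4 − (-30.90) = 42.30 cm.
Lens 2: 1/d_i2 = 1/(7.15) − 1/(42.30) = 0.1162, so d_i2 = 8.604 cm; m₂ = −d_i2/d_o2 = -0.2034.
m = m₁·m₂ = (+3.472)(-0.2034) = -0.706.

m = -0.706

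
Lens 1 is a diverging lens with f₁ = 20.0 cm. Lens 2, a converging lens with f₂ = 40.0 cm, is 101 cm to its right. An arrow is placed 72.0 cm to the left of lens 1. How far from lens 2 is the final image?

Lens 1 is diverging, so f₁ = −20.0 cm.
Lens 1: 1/d_i1 = 1/f₁ − 1/d_o1 = 1/(-20.0) − 1/(72.0) = -0.06389, so d_i1 = -15.65 cm.
The intermediate image is 15.65 cm to the left of lens 1 (virtual), which is 101 − (-15.65) = 116.7 cm to the left of lens 2, so d_o2 = +116.7 cm.
Lens 2: 1/d_i2 = 1/f₂ − 1/d_o2 = 1/(40.0) − 1/(116.7) = 0.01643, so d_i2 = 60.9 cm.
The final image is real, 60.9 cm to the right of lens 2 (overall magnification ≈ -0.11).

60.9 cm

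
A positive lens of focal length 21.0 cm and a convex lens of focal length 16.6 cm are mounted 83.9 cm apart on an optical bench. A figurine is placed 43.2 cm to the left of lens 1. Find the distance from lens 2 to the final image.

Lens 1: 1/d_i1 = 1/f₁ − 1/d_o1 = 1/(21.0) − 1/(43.2) = 0.02447, so d_i1 = 40.86 cm.
The intermediate image is 40.86 cm to the right of lens 1, which is 83.9 − (40.86) = 43.04 cm to the left of lens 2, so d_o2 = +43.04 cm.
Lens 2: 1/d_i2 = 1/f₂ − 1/d_o2 = 1/(16.6) − 1/(43.04) = 0.03701, so d_i2 = 27.0 cm.
The final image is real, 27.0 cm to the right of lens 2 (overall magnification ≈ 0.59).

27.0 cm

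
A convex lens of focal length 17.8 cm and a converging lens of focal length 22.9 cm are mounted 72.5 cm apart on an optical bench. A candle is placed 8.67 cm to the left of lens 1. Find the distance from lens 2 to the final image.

30.8 cm

Lens 1: 1/d_i1 = 1/f₁ − 1/d_o1 = 1/(17.8) − 1/(8.67) = -0.05916, so d_i1 = -16.90 cm.
The intermediate image is 16.90 cm to the left of lens 1 (virtual), which is 72.5 − (-16.90) = 89.40 cm to the left of lens 2, so d_o2 = +89.40 cm.
Lens 2: 1/d_i2 = 1/f₂ − 1/d_o2 = 1/(22.9) − 1/(89.40) = 0.03248, so d_i2 = 30.8 cm.
The final image is real, 30.8 cm to the right of lens 2 (overall magnification ≈ -0.67).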